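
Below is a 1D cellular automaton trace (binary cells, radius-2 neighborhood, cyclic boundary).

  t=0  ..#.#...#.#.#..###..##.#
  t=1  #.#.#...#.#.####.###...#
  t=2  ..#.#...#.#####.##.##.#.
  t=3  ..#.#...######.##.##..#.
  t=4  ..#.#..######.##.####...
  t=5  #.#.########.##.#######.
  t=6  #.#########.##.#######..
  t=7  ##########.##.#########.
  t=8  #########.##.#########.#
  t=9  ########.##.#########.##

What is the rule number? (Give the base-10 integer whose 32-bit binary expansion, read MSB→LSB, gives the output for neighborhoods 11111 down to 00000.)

3690568362

  [31] ##### => #  t=2,i=12
  [30] ####. => #  t=1,i=14
  [29] ###.# => .  t=1,i=15
  [28] ###.. => #  t=0,i=17
  [27] ##.## => #  t=1,i=16
  [26] ##.#. => .  t=0,i=22
  [25] ##..# => #  t=0,i=18
  [24] ##... => #  t=1,i=20
  [23] #.### => #  t=1,i=12
  [22] #.##. => #  t=2,i=16
  [21] #.#.# => #  t=0,i=10
  [20] #.#.. => #  t=0,i=4
  [19] #..## => #  t=0,i=14
  [18] #..#. => .  t=0,i=1
  [17] #...# => .  t=0,i=6
  [16] #.... => #  t=4,i=22
  [15] .#### => #  t=1,i=13
  [14] .###. => .  t=0,i=16
  [13] .##.# => .  t=0,i=21
  [12] .##.. => #  t=3,i=19
  [11] .#.## => #  t=1,i=11
  [10] .#.#. => .  t=0,i=3
  [9] .#..# => #  t=0,i=0
  [8] .#... => .  t=0,i=5
  [7] ..### => #  t=0,i=15
  [6] ..##. => .  t=0,i=20
  [5] ..#.# => #  t=0,i=2
  [4] ..#.. => .  t=3,i=22
  [3] ...## => #  t=1,i=22
  [2] ...#. => .  t=0,i=7
  [1] ....# => #  t=4,i=0
  [0] ..... => .  t=4,i=23
  bits 11011011111110011001101010101010 = 3690568362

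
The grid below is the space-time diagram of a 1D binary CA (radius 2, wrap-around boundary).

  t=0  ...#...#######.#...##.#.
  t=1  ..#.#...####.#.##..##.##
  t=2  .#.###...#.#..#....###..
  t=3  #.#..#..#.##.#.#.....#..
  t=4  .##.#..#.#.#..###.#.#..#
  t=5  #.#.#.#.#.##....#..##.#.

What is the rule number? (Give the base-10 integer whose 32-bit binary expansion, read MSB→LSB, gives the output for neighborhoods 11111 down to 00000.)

  nb #####: next=#  (t=0,i=9, bit31=1)
  nb ####.: next=.  (t=0,i=12, bit30=0)
  nb ###.#: next=#  (t=0,i=13, bit29=1)
  nb ###..: next=#  (t=2,i=5, bit28=1)
  nb ##.##: next=#  (t=1,i=21, bit27=1)
  nb ##.#.: next=.  (t=0,i=14, bit26=0)
  nb ##..#: next=.  (t=1,i=0, bit25=0)
  nb ##...: next=.  (t=2,i=6, bit24=0)
  nb #.###: next=.  (t=2,i=3, bit23=0)
  nb #.##.: next=.  (t=1,i=15, bit22=0)
  nb #.#.#: next=.  (t=1,i=13, bit21=0)
  nb #.#..: next=#  (t=0,i=15, bit20=1)
  nb #..##: next=.  (t=1,i=18, bit19=0)
  nb #..#.: next=#  (t=1,i=1, bit18=1)
  nb #...#: next=.  (t=0,i=5, bit17=0)
  nb #....: next=.  (t=0,i=0, bit16=0)
  nb .####: next=#  (t=0,i=8, bit15=1)
  nb .###.: next=.  (t=2,i=4, bit14=0)
  nb .##.#: next=#  (t=0,i=20, bit13=1)
  nb .##..: next=.  (t=1,i=16, bit12=0)
  nb .#.##: next=#  (t=1,i=14, bit11=1)
  nb .#.#.: next=#  (t=1,i=3, bit10=1)
  nb .#..#: next=.  (t=2,i=12, bit9=0)
  nb .#...: next=#  (t=0,i=4, bit8=1)
  nb ..###: next=.  (t=0,i=7, bit7=0)
  nb ..##.: next=#  (t=0,i=19, bit6=1)
  nb ..#.#: next=.  (t=1,i=2, bit5=0)
  nb ..#..: next=.  (t=0,i=3, bit4=0)
  nb ...##: next=.  (t=0,i=6, bit3=0)
  nb ...#.: next=#  (t=0,i=2, bit2=1)
  nb ....#: next=.  (t=0,i=1, bit1=0)
  nb .....: next=#  (t=3,i=18, bit0=1)
  bits 10111000000101001010110101000101 = 3088362821

3088362821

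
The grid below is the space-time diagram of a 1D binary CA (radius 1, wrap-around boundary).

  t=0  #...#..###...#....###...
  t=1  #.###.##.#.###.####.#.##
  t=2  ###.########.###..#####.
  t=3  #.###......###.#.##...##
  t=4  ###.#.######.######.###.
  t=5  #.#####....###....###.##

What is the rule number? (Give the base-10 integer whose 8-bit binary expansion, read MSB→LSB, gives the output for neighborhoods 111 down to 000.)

  ###|.  b7=0 t=0,i=8
  ##.|#  b6=1 t=0,i=9
  #.#|#  b5=1 t=1,i=1
  #..|.  b4=0 t=0,i=1
  .##|#  b3=1 t=0,i=7
  .#.|#  b2=1 t=0,i=0
  ..#|#  b1=1 t=0,i=3
  ...|#  b0=1 t=0,i=2
  bits 01101111 = 111

111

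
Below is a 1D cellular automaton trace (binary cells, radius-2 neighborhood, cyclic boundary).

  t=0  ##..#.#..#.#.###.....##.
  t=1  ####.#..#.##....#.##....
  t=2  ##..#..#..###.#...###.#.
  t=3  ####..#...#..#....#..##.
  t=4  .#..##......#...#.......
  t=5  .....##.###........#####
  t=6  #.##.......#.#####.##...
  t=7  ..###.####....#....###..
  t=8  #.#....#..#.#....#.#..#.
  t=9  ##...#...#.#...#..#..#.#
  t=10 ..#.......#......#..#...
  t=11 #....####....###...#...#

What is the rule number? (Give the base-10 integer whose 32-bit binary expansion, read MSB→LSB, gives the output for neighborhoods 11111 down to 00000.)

  ##### -> .   bit 31 = 0  t=5,i=21
  ####. -> .   bit 30 = 0  t=1,i=2
  ###.# -> .   bit 29 = 0  t=1,i=3
  ###.. -> .   bit 28 = 0  t=0,i=15
  ##.## -> .   bit 27 = 0  t=0,i=23
  ##.#. -> #   bit 26 = 1  t=1,i=4
  ##..# -> #   bit 25 = 1  t=0,i=2
  ##... -> #   bit 24 = 1  t=0,i=16
  #.### -> .   bit 23 = 0  t=0,i=13
  #.##. -> #   bit 22 = 1  t=0,i=0
  #.#.# -> #   bit 21 = 1  t=0,i=11
  #.#.. -> .   bit 20 = 0  t=0,i=6
  #..## -> .   bit 19 = 0  t=2,i=9
  #..#. -> #   bit 18 = 1  t=0,i=3
  #...# -> .   bit 17 = 0  t=2,i=16
  #.... -> .   bit 16 = 0  t=0,i=17
  .#### -> #   bit 15 = 1  t=1,i=1
  .###. -> .   bit 14 = 0  t=0,i=14
  .##.# -> .   bit 13 = 0  t=0,i=22
  .##.. -> #   bit 12 = 1  t=0,i=1
  .#.## -> .   bit 11 = 0  t=0,i=12
  .#.#. -> #   bit 10 = 1  t=0,i=5
  .#..# -> .   bit 9 = 0  t=0,i=7
  .#... -> .   bit 8 = 0  t=2,i=15
  ..### -> #   bit 7 = 1  t=1,i=0
  ..##. -> .   bit 6 = 0  t=0,i=21
  ..#.# -> .   bit 5 = 0  t=0,i=4
  ..#.. -> .   bit 4 = 0  t=2,i=4
  ...## -> .   bit 3 = 0  t=0,i=20
  ...#. -> .   bit 2 = 0  t=1,i=15
  ....# -> #   bit 1 = 1  t=0,i=19
  ..... -> #   bit 0 = 1  t=0,i=18
  bits 00000111011001001001010010000011 = 124032131

124032131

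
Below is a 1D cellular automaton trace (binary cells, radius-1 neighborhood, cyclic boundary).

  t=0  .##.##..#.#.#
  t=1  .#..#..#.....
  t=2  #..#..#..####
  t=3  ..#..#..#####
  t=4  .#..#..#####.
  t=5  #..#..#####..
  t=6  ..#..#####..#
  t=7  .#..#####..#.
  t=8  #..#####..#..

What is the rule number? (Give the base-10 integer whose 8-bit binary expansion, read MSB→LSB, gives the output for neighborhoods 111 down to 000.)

139

  nb ###: next=#  (t=2,i=10, bit7=1)
  nb ##.: next=.  (t=0,i=2, bit6=0)
  nb #.#: next=.  (t=0,i=0, bit5=0)
  nb #..: next=.  (t=0,i=6, bit4=0)
  nb .##: next=#  (t=0,i=1, bit3=1)
  nb .#.: next=.  (t=0,i=8, bit2=0)
  nb ..#: next=#  (t=0,i=7, bit1=1)
  nb ...: next=#  (t=1,i=9, bit0=1)
  bits 10001011 = 139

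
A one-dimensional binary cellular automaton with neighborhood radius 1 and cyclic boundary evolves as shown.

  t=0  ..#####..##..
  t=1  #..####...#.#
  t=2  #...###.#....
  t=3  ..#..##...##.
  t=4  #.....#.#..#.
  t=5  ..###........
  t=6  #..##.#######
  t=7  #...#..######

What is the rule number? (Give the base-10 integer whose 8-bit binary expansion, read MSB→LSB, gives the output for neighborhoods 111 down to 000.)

193

  ###|#  b7=1 t=0,i=3
  ##.|#  b6=1 t=0,i=6
  #.#|.  b5=0 t=1,i=11
  #..|.  b4=0 t=0,i=7
  .##|.  b3=0 t=0,i=2
  .#.|.  b2=0 t=1,i=10
  ..#|.  b1=0 t=0,i=1
  ...|#  b0=1 t=0,i=0
  bits 11000001 = 193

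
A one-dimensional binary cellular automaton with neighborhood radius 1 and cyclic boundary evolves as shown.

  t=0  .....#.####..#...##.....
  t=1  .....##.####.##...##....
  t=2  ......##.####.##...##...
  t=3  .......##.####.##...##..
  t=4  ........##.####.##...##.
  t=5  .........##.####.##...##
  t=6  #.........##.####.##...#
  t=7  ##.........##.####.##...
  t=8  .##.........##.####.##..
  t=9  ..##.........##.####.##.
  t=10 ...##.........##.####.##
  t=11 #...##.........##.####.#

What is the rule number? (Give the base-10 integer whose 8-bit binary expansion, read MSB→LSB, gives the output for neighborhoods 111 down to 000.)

  nb ###: next=#  (t=0,i=8, bit7=1)
  nb ##.: next=#  (t=0,i=10, bit6=1)
  nb #.#: next=#  (t=0,i=6, bit5=1)
  nb #..: next=#  (t=0,i=11, bit4=1)
  nb .##: next=.  (t=0,i=7, bit3=0)
  nb .#.: next=#  (t=0,i=5, bit2=1)
  nb ..#: next=.  (t=0,i=4, bit1=0)
  nb ...: next=.  (t=0,i=0, bit0=0)
  bits 11110100 = 244

244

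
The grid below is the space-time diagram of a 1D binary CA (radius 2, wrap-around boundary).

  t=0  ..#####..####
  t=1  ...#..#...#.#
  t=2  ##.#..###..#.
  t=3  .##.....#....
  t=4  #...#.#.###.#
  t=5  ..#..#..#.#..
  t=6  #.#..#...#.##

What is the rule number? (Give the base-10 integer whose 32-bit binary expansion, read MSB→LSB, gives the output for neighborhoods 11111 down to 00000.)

  [31] ##### => .  t=0,i=4
  [30] ####. => .  t=0,i=5
  [29] ###.# => #  t=4,i=10
  [28] ###.. => #  t=0,i=6
  [27] ##.## => .  t=4,i=11
  [26] ##.#. => #  t=2,i=2
  [25] ##..# => .  t=0,i=0
  [24] ##... => .  t=3,i=3
  [23] #.### => #  t=4,i=8
  [22] #.##. => .  t=2,i=0
  [21] #.#.# => .  t=4,i=6
  [20] #.#.. => .  t=1,i=12
  [19] #..## => .  t=0,i=1
  [18] #..#. => .  t=1,i=5
  [17] #...# => #  t=1,i=1
  [16] #.... => #  t=3,i=4
  [15] .#### => #  t=0,i=3
  [14] .###. => .  t=2,i=7
  [13] .##.# => #  t=2,i=1
  [12] .##.. => .  t=3,i=2
  [11] .#.## => .  t=2,i=12
  [10] .#.#. => #  t=1,i=11
  [9] .#..# => .  t=1,i=4
  [8] .#... => #  t=1,i=0
  [7] ..### => .  t=0,i=2
  [6] ..##. => .  t=3,i=1
  [5] ..#.# => .  t=1,i=10
  [4] ..#.. => #  t=1,i=3
  [3] ...## => #  t=3,i=0
  [2] ...#. => .  t=1,i=2
  [1] ....# => #  t=3,i=6
  [0] ..... => .  t=3,i=5
  bits 00110100100000111010010100011010 = 881042714

881042714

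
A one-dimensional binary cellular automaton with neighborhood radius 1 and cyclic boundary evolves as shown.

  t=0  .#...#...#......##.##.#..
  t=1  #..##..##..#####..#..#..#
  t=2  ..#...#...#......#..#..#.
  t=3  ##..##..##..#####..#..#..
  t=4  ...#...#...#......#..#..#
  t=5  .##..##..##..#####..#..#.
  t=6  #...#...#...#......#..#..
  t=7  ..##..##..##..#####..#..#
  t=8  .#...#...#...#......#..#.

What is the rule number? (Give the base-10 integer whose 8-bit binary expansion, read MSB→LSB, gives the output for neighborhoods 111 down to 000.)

  ###|.  b7=0 t=1,i=12
  ##.|.  b6=0 t=0,i=17
  #.#|#  b5=1 t=0,i=18
  #..|.  b4=0 t=0,i=2
  .##|.  b3=0 t=0,i=16
  .#.|.  b2=0 t=0,i=1
  ..#|#  b1=1 t=0,i=0
  ...|#  b0=1 t=0,i=3
  bits 00100011 = 35

35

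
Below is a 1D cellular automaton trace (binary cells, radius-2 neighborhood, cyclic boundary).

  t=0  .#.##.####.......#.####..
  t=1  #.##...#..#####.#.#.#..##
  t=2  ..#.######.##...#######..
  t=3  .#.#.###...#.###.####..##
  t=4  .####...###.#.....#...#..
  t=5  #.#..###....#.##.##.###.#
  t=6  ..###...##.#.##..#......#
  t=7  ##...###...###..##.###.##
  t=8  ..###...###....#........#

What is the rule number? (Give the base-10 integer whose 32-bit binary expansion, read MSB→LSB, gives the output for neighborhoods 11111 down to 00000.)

2172620317

  nb #####: next=#  (t=1,i=12, bit31=1)
  nb ####.: next=.  (t=0,i=8, bit30=0)
  nb ###.#: next=.  (t=1,i=0, bit29=0)
  nb ###..: next=.  (t=0,i=9, bit28=0)
  nb ##.##: next=.  (t=0,i=5, bit27=0)
  nb ##.#.: next=.  (t=1,i=15, bit26=0)
  nb ##..#: next=.  (t=3,i=21, bit25=0)
  nb ##...: next=#  (t=0,i=10, bit24=1)
  nb #.###: next=.  (t=0,i=6, bit23=0)
  nb #.##.: next=#  (t=0,i=3, bit22=1)
  nb #.#.#: next=#  (t=1,i=16, bit21=1)
  nb #.#..: next=#  (t=1,i=20, bit20=1)
  nb #..##: next=#  (t=1,i=9, bit19=1)
  nb #..#.: next=#  (t=6,i=16, bit18=1)
  nb #...#: next=#  (t=0,i=24, bit17=1)
  nb #....: next=#  (t=0,i=11, bit16=1)
  nb .####: next=#  (t=0,i=7, bit15=1)
  nb .###.: next=.  (t=1,i=24, bit14=0)
  nb .##.#: next=.  (t=0,i=4, bit13=0)
  nb .##..: next=.  (t=1,i=3, bit12=0)
  nb .#.##: next=#  (t=0,i=2, bit11=1)
  nb .#.#.: next=#  (t=1,i=17, bit10=1)
  nb .#..#: next=#  (t=1,i=8, bit9=1)
  nb .#...: next=.  (t=4,i=13, bit8=0)
  nb ..###: next=.  (t=1,i=10, bit7=0)
  nb ..##.: next=.  (t=3,i=23, bit6=0)
  nb ..#.#: next=.  (t=0,i=1, bit5=0)
  nb ..#..: next=#  (t=1,i=7, bit4=1)
  nb ...##: next=#  (t=2,i=15, bit3=1)
  nb ...#.: next=#  (t=0,i=0, bit2=1)
  nb ....#: next=.  (t=0,i=15, bit1=0)
  nb .....: next=#  (t=0,i=12, bit0=1)
  bits 10000001011111111000111000011101 = 2172620317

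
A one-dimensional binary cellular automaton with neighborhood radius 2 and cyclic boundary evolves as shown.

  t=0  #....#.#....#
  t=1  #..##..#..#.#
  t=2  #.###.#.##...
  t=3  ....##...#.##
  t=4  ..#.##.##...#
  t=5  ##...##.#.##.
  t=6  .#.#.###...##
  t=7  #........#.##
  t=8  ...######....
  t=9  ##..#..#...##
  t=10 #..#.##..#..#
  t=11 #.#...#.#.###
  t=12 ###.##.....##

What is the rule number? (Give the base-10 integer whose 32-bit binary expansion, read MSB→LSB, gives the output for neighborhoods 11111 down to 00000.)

1813951047

  nb #####: next=.  (t=8,i=5, bit31=0)
  nb ####.: next=#  (t=8,i=7, bit30=1)
  nb ###.#: next=#  (t=2,i=4, bit29=1)
  nb ###..: next=.  (t=6,i=7, bit28=0)
  nb ##.##: next=#  (t=4,i=6, bit27=1)
  nb ##.#.: next=#  (t=2,i=5, bit26=1)
  nb ##..#: next=.  (t=1,i=1, bit25=0)
  nb ##...: next=.  (t=0,i=1, bit24=0)
  nb #.###: next=.  (t=2,i=2, bit23=0)
  nb #.##.: next=.  (t=1,i=12, bit22=0)
  nb #.#.#: next=.  (t=2,i=6, bit21=0)
  nb #.#..: next=#  (t=0,i=7, bit20=1)
  nb #..##: next=#  (t=1,i=2, bit19=1)
  nb #..#.: next=#  (t=1,i=6, bit18=1)
  nb #...#: next=#  (t=2,i=11, bit17=1)
  nb #....: next=.  (t=0,i=2, bit16=0)
  nb .####: next=#  (t=8,i=4, bit15=1)
  nb .###.: next=.  (t=2,i=3, bit14=0)
  nb .##.#: next=#  (t=4,i=5, bit13=1)
  nb .##..: next=#  (t=0,i=0, bit12=1)
  nb .#.##: next=.  (t=1,i=11, bit11=0)
  nb .#.#.: next=.  (t=0,i=6, bit10=0)
  nb .#..#: next=#  (t=1,i=8, bit9=1)
  nb .#...: next=.  (t=0,i=8, bit8=0)
  nb ..###: next=.  (t=8,i=3, bit7=0)
  nb ..##.: next=#  (t=0,i=12, bit6=1)
  nb ..#.#: next=.  (t=0,i=5, bit5=0)
  nb ..#..: next=.  (t=1,i=7, bit4=0)
  nb ...##: next=.  (t=0,i=11, bit3=0)
  nb ...#.: next=#  (t=0,i=4, bit2=1)
  nb ....#: next=#  (t=0,i=3, bit1=1)
  nb .....: next=#  (t=7,i=3, bit0=1)
  bits 01101100000111101011001001000111 = 1813951047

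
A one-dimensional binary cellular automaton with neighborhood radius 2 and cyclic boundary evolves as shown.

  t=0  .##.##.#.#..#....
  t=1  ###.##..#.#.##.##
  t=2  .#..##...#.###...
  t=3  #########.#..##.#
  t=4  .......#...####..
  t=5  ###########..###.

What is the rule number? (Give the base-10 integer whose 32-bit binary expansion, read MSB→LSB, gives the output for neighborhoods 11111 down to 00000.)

1363820383

  nb #####: next=.  (t=1,i=0, bit31=0)
  nb ####.: next=#  (t=1,i=1, bit30=1)
  nb ###.#: next=.  (t=1,i=2, bit29=0)
  nb ###..: next=#  (t=2,i=13, bit28=1)
  nb ##.##: next=.  (t=0,i=3, bit27=0)
  nb ##.#.: next=.  (t=0,i=6, bit26=0)
  nb ##..#: next=.  (t=1,i=6, bit25=0)
  nb ##...: next=#  (t=2,i=6, bit24=1)
  nb #.###: next=.  (t=1,i=15, bit23=0)
  nb #.##.: next=#  (t=0,i=4, bit22=1)
  nb #.#.#: next=.  (t=0,i=7, bit21=0)
  nb #.#..: next=.  (t=0,i=9, bit20=0)
  nb #..##: next=#  (t=2,i=3, bit19=1)
  nb #..#.: next=.  (t=0,i=11, bit18=0)
  nb #...#: next=#  (t=2,i=7, bit17=1)
  nb #....: next=.  (t=0,i=14, bit16=0)
  nb .####: next=.  (t=1,i=16, bit15=0)
  nb .###.: next=.  (t=2,i=12, bit14=0)
  nb .##.#: next=#  (t=0,i=2, bit13=1)
  nb .##..: next=#  (t=1,i=5, bit12=1)
  nb .#.##: next=#  (t=1,i=11, bit11=1)
  nb .#.#.: next=#  (t=0,i=8, bit10=1)
  nb .#..#: next=#  (t=0,i=10, bit9=1)
  nb .#...: next=#  (t=0,i=13, bit8=1)
  nb ..###: next=.  (t=4,i=11, bit7=0)
  nb ..##.: next=#  (t=0,i=1, bit6=1)
  nb ..#.#: next=.  (t=1,i=8, bit5=0)
  nb ..#..: next=#  (t=0,i=12, bit4=1)
  nb ...##: next=#  (t=0,i=0, bit3=1)
  nb ...#.: next=#  (t=2,i=0, bit2=1)
  nb ....#: next=#  (t=0,i=16, bit1=1)
  nb .....: next=#  (t=0,i=15, bit0=1)
  bits 01010001010010100011111101011111 = 1363820383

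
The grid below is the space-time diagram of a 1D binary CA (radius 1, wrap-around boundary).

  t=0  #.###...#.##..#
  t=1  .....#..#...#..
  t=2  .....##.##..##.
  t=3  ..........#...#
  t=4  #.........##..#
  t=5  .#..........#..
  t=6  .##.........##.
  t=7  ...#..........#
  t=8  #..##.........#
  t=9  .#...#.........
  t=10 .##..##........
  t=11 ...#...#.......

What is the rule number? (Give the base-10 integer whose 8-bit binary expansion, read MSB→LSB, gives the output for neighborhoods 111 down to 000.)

20

  [7] ### => .  t=0,i=3
  [6] ##. => .  t=0,i=0
  [5] #.# => .  t=0,i=1
  [4] #.. => #  t=0,i=5
  [3] .## => .  t=0,i=2
  [2] .#. => #  t=0,i=8
  [1] ..# => .  t=0,i=7
  [0] ... => .  t=0,i=6
  bits 00010100 = 20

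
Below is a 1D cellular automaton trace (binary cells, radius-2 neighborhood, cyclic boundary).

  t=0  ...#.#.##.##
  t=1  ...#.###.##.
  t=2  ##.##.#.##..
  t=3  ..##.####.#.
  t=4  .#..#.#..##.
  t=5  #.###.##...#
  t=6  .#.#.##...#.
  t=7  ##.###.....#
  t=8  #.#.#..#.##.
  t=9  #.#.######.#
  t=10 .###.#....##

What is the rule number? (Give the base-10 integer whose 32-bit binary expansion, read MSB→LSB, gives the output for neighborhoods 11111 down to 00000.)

242600490

  ##### -> .   bit 31 = 0  t=9,i=6
  ####. -> .   bit 30 = 0  t=3,i=7
  ###.# -> .   bit 29 = 0  t=1,i=7
  ###.. -> .   bit 28 = 0  t=7,i=5
  ##.## -> #   bit 27 = 1  t=0,i=9
  ##.#. -> #   bit 26 = 1  t=2,i=5
  ##..# -> #   bit 25 = 1  t=2,i=10
  ##... -> .   bit 24 = 0  t=0,i=0
  #.### -> .   bit 23 = 0  t=1,i=5
  #.##. -> #   bit 22 = 1  t=0,i=7
  #.#.# -> #   bit 21 = 1  t=0,i=5
  #.#.. -> #   bit 20 = 1  t=3,i=10
  #..## -> .   bit 19 = 0  t=2,i=11
  #..#. -> #   bit 18 = 1  t=4,i=0
  #...# -> .   bit 17 = 0  t=0,i=1
  #.... -> #   bit 16 = 1  t=1,i=0
  .#### -> #   bit 15 = 1  t=3,i=6
  .###. -> #   bit 14 = 1  t=1,i=6
  .##.# -> .   bit 13 = 0  t=0,i=8
  .##.. -> .   bit 12 = 0  t=0,i=11
  .#.## -> #   bit 11 = 1  t=0,i=6
  .#.#. -> .   bit 10 = 0  t=0,i=4
  .#..# -> #   bit 9 = 1  t=4,i=2
  .#... -> .   bit 8 = 0  t=3,i=11
  ..### -> .   bit 7 = 0  t=7,i=11
  ..##. -> .   bit 6 = 0  t=2,i=0
  ..#.# -> #   bit 5 = 1  t=0,i=3
  ..#.. -> .   bit 4 = 0  t=4,i=1
  ...## -> #   bit 3 = 1  t=3,i=1
  ...#. -> .   bit 2 = 0  t=0,i=2
  ....# -> #   bit 1 = 1  t=1,i=1
  ..... -> .   bit 0 = 0  t=7,i=8
  bits 00001110011101011100101000101010 = 242600490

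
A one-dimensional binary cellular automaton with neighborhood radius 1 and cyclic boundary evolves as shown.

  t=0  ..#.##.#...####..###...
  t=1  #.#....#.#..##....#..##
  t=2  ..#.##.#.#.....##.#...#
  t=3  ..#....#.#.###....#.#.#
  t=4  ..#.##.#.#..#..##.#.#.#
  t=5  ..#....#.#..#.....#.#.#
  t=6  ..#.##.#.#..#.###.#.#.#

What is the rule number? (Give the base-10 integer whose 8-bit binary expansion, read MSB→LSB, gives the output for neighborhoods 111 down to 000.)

  nb ###: next=#  (t=0,i=12, bit7=1)
  nb ##.: next=.  (t=0,i=5, bit6=0)
  nb #.#: next=.  (t=0,i=3, bit5=0)
  nb #..: next=.  (t=0,i=8, bit4=0)
  nb .##: next=.  (t=0,i=4, bit3=0)
  nb .#.: next=#  (t=0,i=2, bit2=1)
  nb ..#: next=.  (t=0,i=1, bit1=0)
  nb ...: next=#  (t=0,i=0, bit0=1)
  bits 10000101 = 133

133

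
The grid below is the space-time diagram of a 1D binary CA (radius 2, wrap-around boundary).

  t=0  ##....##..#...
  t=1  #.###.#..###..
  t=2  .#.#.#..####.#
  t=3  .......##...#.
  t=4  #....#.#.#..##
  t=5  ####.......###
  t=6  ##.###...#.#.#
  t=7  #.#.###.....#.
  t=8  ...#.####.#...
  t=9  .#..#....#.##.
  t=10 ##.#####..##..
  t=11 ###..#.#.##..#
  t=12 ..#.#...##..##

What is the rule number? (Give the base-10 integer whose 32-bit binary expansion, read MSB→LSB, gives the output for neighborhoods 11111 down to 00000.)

2639096274

  [31] ##### => #  t=5,i=0
  [30] ####. => .  t=2,i=10
  [29] ###.# => .  t=1,i=4
  [28] ###.. => #  t=1,i=11
  [27] ##.## => #  t=6,i=2
  [26] ##.#. => #  t=1,i=5
  [25] ##..# => .  t=0,i=8
  [24] ##... => #  t=0,i=2
  [23] #.### => .  t=1,i=2
  [22] #.##. => #  t=9,i=11
  [21] #.#.# => .  t=2,i=1
  [20] #.#.. => .  t=1,i=6
  [19] #..## => #  t=1,i=8
  [18] #..#. => #  t=0,i=9
  [17] #...# => .  t=0,i=12
  [16] #.... => #  t=0,i=3
  [15] .#### => .  t=2,i=9
  [14] .###. => #  t=1,i=3
  [13] .##.# => #  t=10,i=1
  [12] .##.. => .  t=0,i=1
  [11] .#.## => #  t=1,i=1
  [10] .#.#. => .  t=2,i=0
  [9] .#..# => .  t=1,i=7
  [8] .#... => #  t=0,i=11
  [7] ..### => #  t=1,i=9
  [6] ..##. => #  t=0,i=0
  [5] ..#.# => .  t=1,i=0
  [4] ..#.. => #  t=0,i=10
  [3] ...## => .  t=0,i=5
  [2] ...#. => .  t=3,i=11
  [1] ....# => #  t=0,i=4
  [0] ..... => .  t=3,i=1
  bits 10011101010011010110100111010010 = 2639096274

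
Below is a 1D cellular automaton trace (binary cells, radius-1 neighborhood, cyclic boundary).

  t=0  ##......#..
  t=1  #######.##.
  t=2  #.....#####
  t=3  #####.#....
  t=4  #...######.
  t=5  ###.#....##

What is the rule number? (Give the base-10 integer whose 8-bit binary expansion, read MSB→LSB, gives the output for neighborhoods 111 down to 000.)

  [7] ### => .  t=1,i=1
  [6] ##. => #  t=0,i=1
  [5] #.# => #  t=1,i=7
  [4] #.. => #  t=0,i=2
  [3] .## => #  t=0,i=0
  [2] .#. => #  t=0,i=8
  [1] ..# => .  t=0,i=7
  [0] ... => #  t=0,i=3
  bits 01111101 = 125

125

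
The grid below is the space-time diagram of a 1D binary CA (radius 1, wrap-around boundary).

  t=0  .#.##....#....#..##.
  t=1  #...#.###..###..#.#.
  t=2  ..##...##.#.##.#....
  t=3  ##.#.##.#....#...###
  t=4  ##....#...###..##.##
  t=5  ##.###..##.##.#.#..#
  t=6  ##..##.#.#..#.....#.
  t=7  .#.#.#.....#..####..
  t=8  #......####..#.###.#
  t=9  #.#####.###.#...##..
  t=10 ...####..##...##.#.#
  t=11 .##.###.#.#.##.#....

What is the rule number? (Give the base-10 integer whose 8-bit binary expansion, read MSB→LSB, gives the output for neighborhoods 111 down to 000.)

195

  ### -> #   bit 7 = 1  t=1,i=7
  ##. -> #   bit 6 = 1  t=0,i=4
  #.# -> .   bit 5 = 0  t=0,i=2
  #.. -> .   bit 4 = 0  t=0,i=5
  .## -> .   bit 3 = 0  t=0,i=3
  .#. -> .   bit 2 = 0  t=0,i=1
  ..# -> #   bit 1 = 1  t=0,i=0
  ... -> #   bit 0 = 1  t=0,i=6
  bits 11000011 = 195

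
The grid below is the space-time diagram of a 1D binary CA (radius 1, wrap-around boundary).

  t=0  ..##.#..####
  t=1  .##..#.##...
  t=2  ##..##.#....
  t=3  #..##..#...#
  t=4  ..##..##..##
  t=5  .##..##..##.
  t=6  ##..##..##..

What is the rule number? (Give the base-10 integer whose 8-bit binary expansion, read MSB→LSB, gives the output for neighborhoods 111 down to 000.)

  nb ###: next=.  (t=0,i=9, bit7=0)
  nb ##.: next=.  (t=0,i=3, bit6=0)
  nb #.#: next=.  (t=0,i=4, bit5=0)
  nb #..: next=.  (t=0,i=0, bit4=0)
  nb .##: next=#  (t=0,i=2, bit3=1)
  nb .#.: next=#  (t=0,i=5, bit2=1)
  nb ..#: next=#  (t=0,i=1, bit1=1)
  nb ...: next=.  (t=1,i=10, bit0=0)
  bits 00001110 = 14

14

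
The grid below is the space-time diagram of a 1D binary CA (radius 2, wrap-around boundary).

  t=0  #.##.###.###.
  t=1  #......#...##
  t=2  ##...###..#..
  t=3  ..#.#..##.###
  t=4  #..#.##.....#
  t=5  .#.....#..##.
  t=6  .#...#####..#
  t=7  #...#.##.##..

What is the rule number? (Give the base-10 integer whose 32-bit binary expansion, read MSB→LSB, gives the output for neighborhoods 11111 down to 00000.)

3072886302

  nb #####: next=#  (t=6,i=7, bit31=1)
  nb ####.: next=.  (t=6,i=8, bit30=0)
  nb ###.#: next=#  (t=0,i=7, bit29=1)
  nb ###..: next=#  (t=1,i=0, bit28=1)
  nb ##.##: next=.  (t=0,i=4, bit27=0)
  nb ##.#.: next=#  (t=0,i=12, bit26=1)
  nb ##..#: next=#  (t=2,i=8, bit25=1)
  nb ##...: next=#  (t=1,i=1, bit24=1)
  nb #.###: next=.  (t=0,i=5, bit23=0)
  nb #.##.: next=.  (t=0,i=2, bit22=0)
  nb #.#.#: next=#  (t=0,i=0, bit21=1)
  nb #.#..: next=.  (t=3,i=4, bit20=0)
  nb #..##: next=#  (t=2,i=12, bit19=1)
  nb #..#.: next=.  (t=2,i=9, bit18=0)
  nb #...#: next=.  (t=1,i=9, bit17=0)
  nb #....: next=.  (t=1,i=2, bit16=0)
  nb .####: next=#  (t=6,i=6, bit15=1)
  nb .###.: next=.  (t=0,i=6, bit14=0)
  nb .##.#: next=.  (t=0,i=3, bit13=0)
  nb .##..: next=.  (t=2,i=1, bit12=0)
  nb .#.##: next=.  (t=0,i=1, bit11=0)
  nb .#.#.: next=#  (t=3,i=3, bit10=1)
  nb .#..#: next=#  (t=2,i=11, bit9=1)
  nb .#...: next=.  (t=1,i=8, bit8=0)
  nb ..###: next=.  (t=1,i=11, bit7=0)
  nb ..##.: next=.  (t=2,i=0, bit6=0)
  nb ..#.#: next=.  (t=3,i=2, bit5=0)
  nb ..#..: next=#  (t=1,i=7, bit4=1)
  nb ...##: next=#  (t=1,i=10, bit3=1)
  nb ...#.: next=#  (t=1,i=6, bit2=1)
  nb ....#: next=#  (t=1,i=5, bit1=1)
  nb .....: next=.  (t=1,i=3, bit0=0)
  bits 10110111001010001000011000011110 = 3072886302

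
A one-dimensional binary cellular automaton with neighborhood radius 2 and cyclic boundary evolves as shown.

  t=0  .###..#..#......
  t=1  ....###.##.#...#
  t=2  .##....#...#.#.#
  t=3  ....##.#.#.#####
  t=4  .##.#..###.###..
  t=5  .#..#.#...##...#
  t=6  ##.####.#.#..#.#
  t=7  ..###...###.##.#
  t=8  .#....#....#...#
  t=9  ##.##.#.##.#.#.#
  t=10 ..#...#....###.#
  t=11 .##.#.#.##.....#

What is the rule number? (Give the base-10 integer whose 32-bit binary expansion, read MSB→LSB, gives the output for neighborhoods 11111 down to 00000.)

2327807090

  #####|#  b31=1 t=3,i=13
  ####.|.  b30=0 t=3,i=14
  ###.#|.  b29=0 t=1,i=6
  ###..|.  b28=0 t=0,i=3
  ##.##|#  b27=1 t=1,i=7
  ##.#.|.  b26=0 t=1,i=10
  ##..#|#  b25=1 t=0,i=4
  ##...|.  b24=0 t=2,i=3
  #.###|#  b23=1 t=3,i=11
  #.##.|.  b22=0 t=1,i=8
  #.#.#|#  b21=1 t=2,i=13
  #.#..|#  b20=1 t=1,i=11
  #..##|#  b19=1 t=4,i=6
  #..#.|#  b18=1 t=0,i=5
  #...#|#  b17=1 t=1,i=13
  #....|#  b16=1 t=0,i=11
  .####|#  b15=1 t=3,i=12
  .###.|.  b14=0 t=0,i=2
  .##.#|.  b13=0 t=1,i=9
  .##..|.  b12=0 t=2,i=2
  .#.##|.  b11=0 t=2,i=0
  .#.#.|#  b10=1 t=2,i=12
  .#..#|.  b9=0 t=0,i=7
  .#...|.  b8=0 t=0,i=10
  ..###|.  b7=0 t=0,i=1
  ..##.|#  b6=1 t=3,i=4
  ..#.#|#  b5=1 t=2,i=11
  ..#..|#  b4=1 t=0,i=6
  ...##|.  b3=0 t=0,i=0
  ...#.|.  b2=0 t=1,i=14
  ....#|#  b1=1 t=0,i=15
  .....|.  b0=0 t=0,i=12
  bits 10001010101111111000010001110010 = 2327807090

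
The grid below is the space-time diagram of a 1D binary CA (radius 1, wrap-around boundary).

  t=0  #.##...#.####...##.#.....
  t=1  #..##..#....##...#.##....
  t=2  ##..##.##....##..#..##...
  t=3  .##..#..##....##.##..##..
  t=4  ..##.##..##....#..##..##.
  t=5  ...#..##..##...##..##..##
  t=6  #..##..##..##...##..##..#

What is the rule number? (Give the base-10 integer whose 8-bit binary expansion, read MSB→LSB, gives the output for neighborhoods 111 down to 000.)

  ###|.  b7=0 t=0,i=10
  ##.|#  b6=1 t=0,i=3
  #.#|.  b5=0 t=0,i=1
  #..|#  b4=1 t=0,i=4
  .##|.  b3=0 t=0,i=2
  .#.|#  b2=1 t=0,i=0
  ..#|.  b1=0 t=0,i=6
  ...|.  b0=0 t=0,i=5
  bits 01010100 = 84

84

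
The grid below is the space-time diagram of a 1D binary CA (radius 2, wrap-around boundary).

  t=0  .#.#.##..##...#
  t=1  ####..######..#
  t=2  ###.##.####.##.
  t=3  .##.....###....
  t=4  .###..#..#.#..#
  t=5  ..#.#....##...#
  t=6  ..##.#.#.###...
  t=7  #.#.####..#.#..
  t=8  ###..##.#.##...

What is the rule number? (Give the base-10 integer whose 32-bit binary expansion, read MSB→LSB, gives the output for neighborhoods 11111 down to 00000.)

  nb #####: next=#  (t=1,i=1, bit31=1)
  nb ####.: next=#  (t=1,i=2, bit30=1)
  nb ###.#: next=#  (t=2,i=2, bit29=1)
  nb ###..: next=.  (t=1,i=3, bit28=0)
  nb ##.##: next=.  (t=2,i=3, bit27=0)
  nb ##.#.: next=#  (t=6,i=4, bit26=1)
  nb ##..#: next=#  (t=0,i=7, bit25=1)
  nb ##...: next=#  (t=0,i=11, bit24=1)
  nb #.###: next=.  (t=2,i=0, bit23=0)
  nb #.##.: next=.  (t=0,i=5, bit22=0)
  nb #.#.#: next=#  (t=0,i=1, bit21=1)
  nb #.#..: next=.  (t=4,i=11, bit20=0)
  nb #..##: next=#  (t=0,i=8, bit19=1)
  nb #..#.: next=.  (t=4,i=5, bit18=0)
  nb #...#: next=.  (t=0,i=12, bit17=0)
  nb #....: next=.  (t=3,i=4, bit16=0)
  nb .####: next=#  (t=1,i=0, bit15=1)
  nb .###.: next=#  (t=2,i=1, bit14=1)
  nb .##.#: next=.  (t=2,i=5, bit13=0)
  nb .##..: next=#  (t=0,i=6, bit12=1)
  nb .#.##: next=.  (t=0,i=4, bit11=0)
  nb .#.#.: next=#  (t=0,i=0, bit10=1)
  nb .#..#: next=.  (t=4,i=7, bit9=0)
  nb .#...: next=#  (t=5,i=5, bit8=1)
  nb ..###: next=.  (t=1,i=6, bit7=0)
  nb ..##.: next=#  (t=0,i=9, bit6=1)
  nb ..#.#: next=#  (t=0,i=14, bit5=1)
  nb ..#..: next=.  (t=4,i=6, bit4=0)
  nb ...##: next=.  (t=3,i=0, bit3=0)
  nb ...#.: next=.  (t=0,i=13, bit2=0)
  nb ....#: next=#  (t=3,i=6, bit1=1)
  nb .....: next=.  (t=3,i=5, bit0=0)
  bits 11100111001010001101010101100010 = 3878212962

3878212962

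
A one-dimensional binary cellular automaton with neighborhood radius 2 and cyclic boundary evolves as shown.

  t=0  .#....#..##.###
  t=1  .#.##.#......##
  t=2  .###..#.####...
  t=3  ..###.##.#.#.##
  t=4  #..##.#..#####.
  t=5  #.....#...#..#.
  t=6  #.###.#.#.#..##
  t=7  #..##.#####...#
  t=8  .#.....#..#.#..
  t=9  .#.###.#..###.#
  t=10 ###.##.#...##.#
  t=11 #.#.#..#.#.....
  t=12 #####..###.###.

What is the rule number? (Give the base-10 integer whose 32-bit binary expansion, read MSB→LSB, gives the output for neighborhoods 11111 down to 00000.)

  [31] ##### => .  t=4,i=11
  [30] ####. => .  t=2,i=10
  [29] ###.# => #  t=0,i=14
  [28] ###.. => #  t=2,i=3
  [27] ##.## => .  t=0,i=11
  [26] ##.#. => .  t=0,i=0
  [25] ##..# => #  t=2,i=4
  [24] ##... => .  t=2,i=12
  [23] #.### => .  t=0,i=12
  [22] #.##. => #  t=1,i=3
  [21] #.#.# => #  t=1,i=1
  [20] #.#.. => #  t=0,i=1
  [19] #..## => .  t=0,i=8
  [18] #..#. => .  t=2,i=5
  [17] #...# => #  t=5,i=8
  [16] #.... => #  t=0,i=3
  [15] .#### => #  t=2,i=9
  [14] .###. => #  t=0,i=13
  [13] .##.# => .  t=0,i=10
  [12] .##.. => .  t=3,i=14
  [11] .#.## => #  t=1,i=2
  [10] .#.#. => #  t=3,i=10
  [9] .#..# => .  t=0,i=7
  [8] .#... => .  t=0,i=2
  [7] ..### => .  t=2,i=1
  [6] ..##. => .  t=0,i=9
  [5] ..#.# => #  t=2,i=6
  [4] ..#.. => #  t=0,i=6
  [3] ...## => .  t=1,i=12
  [2] ...#. => .  t=0,i=5
  [1] ....# => #  t=0,i=4
  [0] ..... => #  t=1,i=9
  bits 00110010011100111100110000110011 = 846449715

846449715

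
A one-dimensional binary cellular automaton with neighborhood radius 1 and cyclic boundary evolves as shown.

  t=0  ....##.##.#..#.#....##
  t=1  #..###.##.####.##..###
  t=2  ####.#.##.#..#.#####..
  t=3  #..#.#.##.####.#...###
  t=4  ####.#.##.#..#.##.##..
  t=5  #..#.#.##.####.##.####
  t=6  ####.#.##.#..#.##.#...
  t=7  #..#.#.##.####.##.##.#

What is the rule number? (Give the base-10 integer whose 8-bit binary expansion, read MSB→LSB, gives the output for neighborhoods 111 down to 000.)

  [7] ### => .  t=1,i=4
  [6] ##. => #  t=0,i=5
  [5] #.# => .  t=0,i=6
  [4] #.. => #  t=0,i=0
  [3] .## => #  t=0,i=4
  [2] .#. => #  t=0,i=10
  [1] ..# => #  t=0,i=3
  [0] ... => .  t=0,i=1
  bits 01011110 = 94

94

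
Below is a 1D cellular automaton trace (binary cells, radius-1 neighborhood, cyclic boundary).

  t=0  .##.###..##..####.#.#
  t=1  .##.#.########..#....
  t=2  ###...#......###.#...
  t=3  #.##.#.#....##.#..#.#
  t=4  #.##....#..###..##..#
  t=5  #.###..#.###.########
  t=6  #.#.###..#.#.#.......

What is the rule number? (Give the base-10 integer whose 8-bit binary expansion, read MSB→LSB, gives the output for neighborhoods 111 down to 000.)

90

  [7] ### => .  t=0,i=5
  [6] ##. => #  t=0,i=2
  [5] #.# => .  t=0,i=0
  [4] #.. => #  t=0,i=7
  [3] .## => #  t=0,i=1
  [2] .#. => .  t=0,i=18
  [1] ..# => #  t=0,i=8
  [0] ... => .  t=1,i=18
  bits 01011010 = 90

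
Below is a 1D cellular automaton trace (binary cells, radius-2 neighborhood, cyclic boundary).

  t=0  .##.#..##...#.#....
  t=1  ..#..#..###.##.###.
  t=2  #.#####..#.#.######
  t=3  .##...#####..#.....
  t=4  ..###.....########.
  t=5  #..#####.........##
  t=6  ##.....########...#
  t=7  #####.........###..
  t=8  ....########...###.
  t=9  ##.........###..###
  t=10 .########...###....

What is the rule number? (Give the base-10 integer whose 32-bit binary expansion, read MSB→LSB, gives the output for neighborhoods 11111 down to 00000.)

461862705

  #####|.  b31=0 t=2,i=4
  ####.|.  b30=0 t=2,i=5
  ###.#|.  b29=0 t=1,i=10
  ###..|#  b28=1 t=1,i=17
  ##.##|#  b27=1 t=1,i=11
  ##.#.|.  b26=0 t=0,i=3
  ##..#|#  b25=1 t=2,i=7
  ##...|#  b24=1 t=0,i=9
  #.###|#  b23=1 t=1,i=15
  #.##.|.  b22=0 t=1,i=12
  #.#.#|.  b21=0 t=2,i=11
  #.#..|.  b20=0 t=0,i=4
  #..##|.  b19=0 t=0,i=6
  #..#.|#  b18=1 t=1,i=4
  #...#|#  b17=1 t=0,i=10
  #....|#  b16=1 t=0,i=16
  .####|.  b15=0 t=2,i=3
  .###.|#  b14=1 t=1,i=9
  .##.#|#  b13=1 t=0,i=2
  .##..|#  b12=1 t=0,i=8
  .#.##|.  b11=0 t=2,i=12
  .#.#.|#  b10=1 t=0,i=13
  .#..#|#  b9=1 t=0,i=5
  .#...|#  b8=1 t=0,i=15
  ..###|.  b7=0 t=1,i=8
  ..##.|.  b6=0 t=0,i=1
  ..#.#|#  b5=1 t=0,i=12
  ..#..|#  b4=1 t=1,i=2
  ...##|.  b3=0 t=0,i=0
  ...#.|.  b2=0 t=0,i=11
  ....#|.  b1=0 t=0,i=18
  .....|#  b0=1 t=0,i=17
  bits 00011011100001110111011100110001 = 461862705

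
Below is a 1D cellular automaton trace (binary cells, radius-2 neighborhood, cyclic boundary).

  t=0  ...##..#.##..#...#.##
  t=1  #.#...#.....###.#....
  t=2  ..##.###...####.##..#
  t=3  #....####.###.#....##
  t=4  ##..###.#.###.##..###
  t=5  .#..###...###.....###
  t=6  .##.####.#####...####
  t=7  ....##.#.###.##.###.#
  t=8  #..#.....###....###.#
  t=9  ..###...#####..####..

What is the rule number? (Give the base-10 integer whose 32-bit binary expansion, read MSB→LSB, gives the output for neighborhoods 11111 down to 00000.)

2979316636

  ##### -> #   bit 31 = 1  t=4,i=20
  ####. -> .   bit 30 = 0  t=2,i=13
  ###.# -> #   bit 29 = 1  t=1,i=14
  ###.. -> #   bit 28 = 1  t=2,i=7
  ##.## -> .   bit 27 = 0  t=2,i=4
  ##.#. -> .   bit 26 = 0  t=1,i=15
  ##..# -> .   bit 25 = 0  t=0,i=5
  ##... -> #   bit 24 = 1  t=0,i=0
  #.### -> #   bit 23 = 1  t=2,i=5
  #.##. -> .   bit 22 = 0  t=0,i=9
  #.#.# -> .   bit 21 = 0  t=4,i=8
  #.#.. -> #   bit 20 = 1  t=1,i=2
  #..## -> .   bit 19 = 0  t=2,i=1
  #..#. -> #   bit 18 = 1  t=0,i=6
  #...# -> .   bit 17 = 0  t=0,i=1
  #.... -> .   bit 16 = 0  t=1,i=8
  .#### -> #   bit 15 = 1  t=2,i=12
  .###. -> #   bit 14 = 1  t=1,i=13
  .##.# -> .   bit 13 = 0  t=2,i=3
  .##.. -> .   bit 12 = 0  t=0,i=4
  .#.## -> .   bit 11 = 0  t=0,i=8
  .#.#. -> .   bit 10 = 0  t=1,i=1
  .#..# -> #   bit 9 = 1  t=2,i=0
  .#... -> #   bit 8 = 1  t=0,i=14
  ..### -> #   bit 7 = 1  t=1,i=12
  ..##. -> .   bit 6 = 0  t=0,i=3
  ..#.# -> .   bit 5 = 0  t=0,i=7
  ..#.. -> #   bit 4 = 1  t=0,i=13
  ...## -> #   bit 3 = 1  t=0,i=2
  ...#. -> #   bit 2 = 1  t=0,i=16
  ....# -> .   bit 1 = 0  t=1,i=10
  ..... -> .   bit 0 = 0  t=1,i=9
  bits 10110001100101001100001110011100 = 2979316636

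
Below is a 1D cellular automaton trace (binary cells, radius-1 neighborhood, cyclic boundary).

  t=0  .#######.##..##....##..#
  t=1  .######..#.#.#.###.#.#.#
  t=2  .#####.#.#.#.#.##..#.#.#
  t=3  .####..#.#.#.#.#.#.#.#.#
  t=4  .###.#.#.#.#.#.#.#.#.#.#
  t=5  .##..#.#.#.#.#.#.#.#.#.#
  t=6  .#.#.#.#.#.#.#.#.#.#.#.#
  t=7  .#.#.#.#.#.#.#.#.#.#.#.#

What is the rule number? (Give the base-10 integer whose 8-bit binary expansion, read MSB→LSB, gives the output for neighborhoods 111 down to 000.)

157

  ### -> #   bit 7 = 1  t=0,i=2
  ##. -> .   bit 6 = 0  t=0,i=7
  #.# -> .   bit 5 = 0  t=0,i=0
  #.. -> #   bit 4 = 1  t=0,i=11
  .## -> #   bit 3 = 1  t=0,i=1
  .#. -> #   bit 2 = 1  t=0,i=23
  ..# -> .   bit 1 = 0  t=0,i=12
  ... -> #   bit 0 = 1  t=0,i=16
  bits 10011101 = 157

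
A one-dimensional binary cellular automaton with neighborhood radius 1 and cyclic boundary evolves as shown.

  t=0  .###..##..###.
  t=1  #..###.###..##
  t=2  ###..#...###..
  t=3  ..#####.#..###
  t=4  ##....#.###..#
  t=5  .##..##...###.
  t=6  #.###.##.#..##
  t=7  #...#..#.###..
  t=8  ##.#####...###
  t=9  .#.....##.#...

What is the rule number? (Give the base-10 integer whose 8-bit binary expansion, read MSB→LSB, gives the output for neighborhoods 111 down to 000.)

  [7] ### => .  t=0,i=2
  [6] ##. => #  t=0,i=3
  [5] #.# => .  t=1,i=6
  [4] #.. => #  t=0,i=4
  [3] .## => .  t=0,i=1
  [2] .#. => #  t=2,i=5
  [1] ..# => #  t=0,i=0
  [0] ... => .  t=2,i=7
  bits 01010110 = 86

86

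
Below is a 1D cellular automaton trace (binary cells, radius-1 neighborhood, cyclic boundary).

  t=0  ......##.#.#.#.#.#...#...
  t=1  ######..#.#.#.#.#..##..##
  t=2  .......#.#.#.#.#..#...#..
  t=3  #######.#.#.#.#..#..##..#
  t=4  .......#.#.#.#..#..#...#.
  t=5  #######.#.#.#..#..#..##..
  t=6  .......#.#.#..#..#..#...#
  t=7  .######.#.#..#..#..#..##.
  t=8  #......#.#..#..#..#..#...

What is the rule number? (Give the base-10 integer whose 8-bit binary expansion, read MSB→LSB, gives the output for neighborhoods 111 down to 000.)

  ### -> .   bit 7 = 0  t=1,i=0
  ##. -> .   bit 6 = 0  t=0,i=7
  #.# -> #   bit 5 = 1  t=0,i=8
  #.. -> .   bit 4 = 0  t=0,i=18
  .## -> .   bit 3 = 0  t=0,i=6
  .#. -> .   bit 2 = 0  t=0,i=9
  ..# -> #   bit 1 = 1  t=0,i=5
  ... -> #   bit 0 = 1  t=0,i=0
  bits 00100011 = 35

35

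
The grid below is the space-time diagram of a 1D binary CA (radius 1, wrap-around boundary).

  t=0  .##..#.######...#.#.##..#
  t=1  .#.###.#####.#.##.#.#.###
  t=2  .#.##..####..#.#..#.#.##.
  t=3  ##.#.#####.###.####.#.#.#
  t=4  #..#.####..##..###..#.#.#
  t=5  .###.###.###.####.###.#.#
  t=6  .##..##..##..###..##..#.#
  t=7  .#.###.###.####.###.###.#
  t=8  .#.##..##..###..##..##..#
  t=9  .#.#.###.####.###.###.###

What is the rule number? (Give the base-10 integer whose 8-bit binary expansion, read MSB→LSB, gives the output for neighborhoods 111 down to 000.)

158

  [7] ### => #  t=0,i=8
  [6] ##. => .  t=0,i=2
  [5] #.# => .  t=0,i=0
  [4] #.. => #  t=0,i=3
  [3] .## => #  t=0,i=1
  [2] .#. => #  t=0,i=5
  [1] ..# => #  t=0,i=4
  [0] ... => .  t=0,i=14
  bits 10011110 = 158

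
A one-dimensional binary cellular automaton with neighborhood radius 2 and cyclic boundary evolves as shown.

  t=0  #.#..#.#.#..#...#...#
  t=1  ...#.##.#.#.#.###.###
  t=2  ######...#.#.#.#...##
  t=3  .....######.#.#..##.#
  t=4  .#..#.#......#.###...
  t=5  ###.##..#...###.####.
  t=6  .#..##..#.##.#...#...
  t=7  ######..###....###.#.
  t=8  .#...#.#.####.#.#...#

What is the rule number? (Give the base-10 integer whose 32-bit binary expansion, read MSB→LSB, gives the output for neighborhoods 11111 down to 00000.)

  ##### -> .   bit 31 = 0  t=2,i=0
  ####. -> .   bit 30 = 0  t=2,i=4
  ###.# -> .   bit 29 = 0  t=1,i=16
  ###.. -> #   bit 28 = 1  t=1,i=20
  ##.## -> .   bit 27 = 0  t=1,i=17
  ##.#. -> .   bit 26 = 0  t=0,i=1
  ##..# -> .   bit 25 = 0  t=5,i=6
  ##... -> #   bit 24 = 1  t=1,i=0
  #.### -> .   bit 23 = 0  t=1,i=14
  #.##. -> #   bit 22 = 1  t=1,i=5
  #.#.# -> .   bit 21 = 0  t=0,i=7
  #.#.. -> .   bit 20 = 0  t=0,i=2
  #..## -> #   bit 19 = 1  t=3,i=16
  #..#. -> .   bit 18 = 0  t=0,i=4
  #...# -> #   bit 17 = 1  t=0,i=14
  #.... -> #   bit 16 = 1  t=3,i=1
  .#### -> #   bit 15 = 1  t=2,i=20
  .###. -> #   bit 14 = 1  t=1,i=15
  .##.# -> .   bit 13 = 0  t=0,i=0
  .##.. -> #   bit 12 = 1  t=5,i=5
  .#.## -> #   bit 11 = 1  t=1,i=4
  .#.#. -> #   bit 10 = 1  t=0,i=6
  .#..# -> #   bit 9 = 1  t=0,i=3
  .#... -> .   bit 8 = 0  t=0,i=13
  ..### -> .   bit 7 = 0  t=2,i=19
  ..##. -> #   bit 6 = 1  t=0,i=20
  ..#.# -> #   bit 5 = 1  t=0,i=5
  ..#.. -> #   bit 4 = 1  t=0,i=12
  ...## -> #   bit 3 = 1  t=0,i=19
  ...#. -> #   bit 2 = 1  t=0,i=15
  ....# -> .   bit 1 = 0  t=3,i=3
  ..... -> .   bit 0 = 0  t=3,i=2
  bits 00010001010010111101111001111100 = 290184828

290184828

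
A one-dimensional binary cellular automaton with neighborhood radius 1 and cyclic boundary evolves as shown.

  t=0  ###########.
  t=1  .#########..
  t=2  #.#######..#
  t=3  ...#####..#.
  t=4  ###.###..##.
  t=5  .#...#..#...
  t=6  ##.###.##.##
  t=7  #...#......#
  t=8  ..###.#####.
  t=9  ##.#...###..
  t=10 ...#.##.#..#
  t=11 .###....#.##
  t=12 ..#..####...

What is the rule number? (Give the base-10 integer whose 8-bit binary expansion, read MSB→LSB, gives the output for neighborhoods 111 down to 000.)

135

  [7] ### => #  t=0,i=1
  [6] ##. => .  t=0,i=10
  [5] #.# => .  t=0,i=11
  [4] #.. => .  t=1,i=10
  [3] .## => .  t=0,i=0
  [2] .#. => #  t=3,i=10
  [1] ..# => #  t=1,i=0
  [0] ... => #  t=1,i=11
  bits 10000111 = 135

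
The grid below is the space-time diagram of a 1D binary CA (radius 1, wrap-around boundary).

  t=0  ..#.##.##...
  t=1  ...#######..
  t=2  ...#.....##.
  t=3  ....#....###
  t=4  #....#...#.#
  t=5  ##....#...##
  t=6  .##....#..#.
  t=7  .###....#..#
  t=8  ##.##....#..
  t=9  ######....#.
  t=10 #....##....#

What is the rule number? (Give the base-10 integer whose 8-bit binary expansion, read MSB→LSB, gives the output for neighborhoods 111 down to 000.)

  nb ###: next=.  (t=1,i=4, bit7=0)
  nb ##.: next=#  (t=0,i=5, bit6=1)
  nb #.#: next=#  (t=0,i=3, bit5=1)
  nb #..: next=#  (t=0,i=9, bit4=1)
  nb .##: next=#  (t=0,i=4, bit3=1)
  nb .#.: next=.  (t=0,i=2, bit2=0)
  nb ..#: next=.  (t=0,i=1, bit1=0)
  nb ...: next=.  (t=0,i=0, bit0=0)
  bits 01111000 = 120

120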